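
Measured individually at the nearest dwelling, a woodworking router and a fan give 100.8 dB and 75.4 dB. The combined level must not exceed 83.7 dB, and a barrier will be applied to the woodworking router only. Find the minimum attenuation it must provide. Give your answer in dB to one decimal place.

17.8 dB

Fixed contribution from the other source: Σ 10^(L/10) = 10^(75.4/10) = 3.467e+07 (75.40 dB).
The limit corresponds to 10^(83.7/10) = 2.344e+08; subtracting the fixed part leaves 1.997e+08 for the woodworking router, i.e. 83.00 dB.
Required insertion loss = 100.8 − 83.00 = 17.80 dB.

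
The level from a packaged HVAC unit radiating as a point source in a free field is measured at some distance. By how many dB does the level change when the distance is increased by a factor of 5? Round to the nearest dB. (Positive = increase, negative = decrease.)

-14 dB

A point source loses 6 dB per doubling of distance; generally ΔL = −20·log₁₀(r₂/r₁).
ΔL = −20·log₁₀(5) = -13.98 dB.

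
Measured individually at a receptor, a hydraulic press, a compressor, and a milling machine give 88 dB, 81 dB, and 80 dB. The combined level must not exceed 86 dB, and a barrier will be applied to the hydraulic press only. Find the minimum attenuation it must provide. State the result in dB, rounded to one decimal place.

5.6 dB

The untreated sources together contribute 10^(81/10) + 10^(80/10) = 2.259e+08, i.e. 83.54 dB.
To meet 86 dB overall, the treated hydraulic press may contribute at most 10^(86/10) − 2.259e+08 = 1.722e+08, i.e. 82.36 dB.
So the hydraulic press must be reduced from 88 to 82.36 dB: IL = 5.64 dB.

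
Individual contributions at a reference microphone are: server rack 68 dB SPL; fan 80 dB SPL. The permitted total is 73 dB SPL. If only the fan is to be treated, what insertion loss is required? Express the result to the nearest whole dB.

9 dB

The untreated sources together contribute 10^(68/10) = 6.310e+06, i.e. 68.00 dB SPL.
To meet 73 dB SPL overall, the treated fan may contribute at most 10^(73/10) − 6.310e+06 = 1.364e+07, i.e. 71.35 dB SPL.
Required insertion loss = 80 − 71.35 = 8.65 dB.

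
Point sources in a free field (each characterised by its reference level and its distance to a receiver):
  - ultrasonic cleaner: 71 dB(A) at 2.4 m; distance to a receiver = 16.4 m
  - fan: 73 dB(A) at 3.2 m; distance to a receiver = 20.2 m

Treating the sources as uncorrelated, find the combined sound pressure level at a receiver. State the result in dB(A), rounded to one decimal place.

Propagate each source to the receiver with L = L_ref − 20·log₁₀(r/r_ref), then add intensities.
ultrasonic cleaner: 71 − 20·log₁₀(16.4/2.4) = 71 − 16.69 = 54.31 dB(A).
fan: 73 − 20·log₁₀(20.2/3.2) = 73 − 16.00 = 57.00 dB(A).
Σ 10^(L/10) = 7.703e+05 → L_total = 10·log₁₀(7.703e+05) = 58.87 dB(A).

58.9 dB(A)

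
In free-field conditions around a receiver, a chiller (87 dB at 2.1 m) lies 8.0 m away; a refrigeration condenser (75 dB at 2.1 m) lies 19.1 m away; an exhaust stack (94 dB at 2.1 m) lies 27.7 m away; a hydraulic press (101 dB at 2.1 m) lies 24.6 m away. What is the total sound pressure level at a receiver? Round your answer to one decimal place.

81.5 dB

Propagate each source to the receiver with L = L_ref − 20·log₁₀(r/r_ref), then add intensities.
chiller: 87 − 20·log₁₀(8.0/2.1) = 87 − 11.62 = 75.38 dB.
refrigeration condenser: 75 − 20·log₁₀(19.1/2.1) = 75 − 19.18 = 55.82 dB.
exhaust stack: 94 − 20·log₁₀(27.7/2.1) = 94 − 22.41 = 71.59 dB.
hydraulic press: 101 − 20·log₁₀(24.6/2.1) = 101 − 21.37 = 79.63 dB.
Σ 10^(L/10) = 1.411e+08 → L_total = 10·log₁₀(1.411e+08) = 81.50 dB.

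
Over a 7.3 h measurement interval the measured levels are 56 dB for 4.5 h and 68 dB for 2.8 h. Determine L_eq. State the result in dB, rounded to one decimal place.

64.3 dB

L_eq = 10·log₁₀[(1/T)·Σ tᵢ·10^(Lᵢ/10)] with T = 7.3 h.
Σ tᵢ·10^(Lᵢ/10) = 4.5·10^(56/10) + 2.8·10^(68/10) = 1.946e+07.
L_eq = 10·log₁₀(1.946e+07/7.3) = 64.26 dB.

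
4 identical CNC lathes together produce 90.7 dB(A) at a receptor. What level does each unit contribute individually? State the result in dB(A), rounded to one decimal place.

84.7 dB(A)

4 equal contributions raise the level by 10·log₁₀ 4 = 6.021 dB, so each unit alone gives 90.7 − 6.021.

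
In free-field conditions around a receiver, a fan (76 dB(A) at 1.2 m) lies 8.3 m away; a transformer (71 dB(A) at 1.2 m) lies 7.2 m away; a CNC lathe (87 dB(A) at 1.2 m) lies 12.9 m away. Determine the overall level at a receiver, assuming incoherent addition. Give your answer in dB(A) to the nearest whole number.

Apply inverse-square spreading to bring every level to the receiver, then sum 10^(L/10).
fan: 76 − 20·log₁₀(8.3/1.2) = 76 − 16.80 = 59.20 dB(A).
transformer: 71 − 20·log₁₀(7.2/1.2) = 71 − 15.56 = 55.44 dB(A).
CNC lathe: 87 − 20·log₁₀(12.9/1.2) = 87 − 20.63 = 66.37 dB(A).
Σ 10^(L/10) = 5.519e+06 → L_total = 10·log₁₀(5.519e+06) = 67.42 dB(A).

67 dB(A)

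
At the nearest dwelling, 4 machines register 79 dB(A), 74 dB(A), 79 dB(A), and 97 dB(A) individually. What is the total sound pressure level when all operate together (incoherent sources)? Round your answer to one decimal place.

97.2 dB(A)

Incoherent sources combine by intensity addition: L_total = 10·log₁₀(Σ 10^(L_i/10)).
Σ 10^(L/10) = 10^(79/10) + 10^(74/10) + 10^(79/10) + 10^(97/10) = 5.196e+09.
L_total = 10·log₁₀(5.196e+09) = 97.16 dB(A).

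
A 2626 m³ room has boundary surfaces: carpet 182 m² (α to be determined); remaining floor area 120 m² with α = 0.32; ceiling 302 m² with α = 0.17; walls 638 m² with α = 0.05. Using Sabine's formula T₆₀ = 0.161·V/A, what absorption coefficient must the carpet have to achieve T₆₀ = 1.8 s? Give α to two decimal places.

A = 0.161·V/T₆₀ = 0.161·2626/1.8 = 234.88 m² sabins.
Absorption from the other surfaces = 120·0.32 + 302·0.17 + 638·0.05 = 121.64 m², so the carpet must supply 113.24 m² over 182 m².
α = 113.24/182 = 0.622.

0.62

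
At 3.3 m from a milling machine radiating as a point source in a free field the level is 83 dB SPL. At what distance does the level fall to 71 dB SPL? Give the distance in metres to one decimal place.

13.1 m

For a point source L₁ − L₂ = 20·log₁₀(r₂/r₁), so r₂ = r₁·10^((L₁−L₂)/20).
r₂ = 3.3·10^((83−71)/20) = 3.3·10^(12.0/20) = 13.14 m.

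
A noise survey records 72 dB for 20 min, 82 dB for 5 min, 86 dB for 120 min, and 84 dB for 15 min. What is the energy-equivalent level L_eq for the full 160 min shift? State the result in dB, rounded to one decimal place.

Weight each interval's intensity by its duration and average over T = 160 min:
Σ tᵢ·10^(Lᵢ/10) = 20·10^(72/10) + 5·10^(82/10) + 120·10^(86/10) + 15·10^(84/10) = 5.265e+10.
L_eq = 10·log₁₀(5.265e+10/160) = 85.17 dB.

85.2 dB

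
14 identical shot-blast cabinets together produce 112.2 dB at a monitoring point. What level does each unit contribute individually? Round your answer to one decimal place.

100.7 dB

Dividing the total intensity by 14 lowers the level by 10·log₁₀ 14 = 11.461 dB: L₁ = 112.2 − 11.461.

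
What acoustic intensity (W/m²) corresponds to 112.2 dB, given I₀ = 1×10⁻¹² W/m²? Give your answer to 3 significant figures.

0.166 W/m²

I/I₀ = 10^(112.2/10) = 1.66e+11, so I = 1.66e+11 × 10⁻¹² W/m².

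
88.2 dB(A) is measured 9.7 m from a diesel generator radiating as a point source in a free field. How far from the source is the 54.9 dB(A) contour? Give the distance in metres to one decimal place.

448.5 m

For a point source L₁ − L₂ = 20·log₁₀(r₂/r₁), so r₂ = r₁·10^((L₁−L₂)/20).
r₂ = 9.7·10^((88.2−54.9)/20) = 9.7·10^(33.3/20) = 448.51 m.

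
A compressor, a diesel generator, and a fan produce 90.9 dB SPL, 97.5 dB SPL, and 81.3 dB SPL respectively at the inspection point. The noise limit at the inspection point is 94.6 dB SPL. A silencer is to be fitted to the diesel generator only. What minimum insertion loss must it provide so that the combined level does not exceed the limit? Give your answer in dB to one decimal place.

The untreated sources together contribute 10^(90.9/10) + 10^(81.3/10) = 1.365e+09, i.e. 91.35 dB SPL.
To meet 94.6 dB SPL overall, the treated diesel generator may contribute at most 10^(94.6/10) − 1.365e+09 = 1.519e+09, i.e. 91.82 dB SPL.
So the diesel generator must be reduced from 97.5 to 91.82 dB SPL: IL = 5.68 dB.

5.7 dB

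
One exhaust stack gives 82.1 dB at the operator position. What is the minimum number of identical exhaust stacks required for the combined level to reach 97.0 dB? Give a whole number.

The shortfall is 97.0 − 82.1 = 14.9 dB, and N units add 10·log₁₀ N, so need 10·log₁₀ N ≥ 14.9.
N ≥ 10^(14.9/10) = 30.903, so N = 31.

31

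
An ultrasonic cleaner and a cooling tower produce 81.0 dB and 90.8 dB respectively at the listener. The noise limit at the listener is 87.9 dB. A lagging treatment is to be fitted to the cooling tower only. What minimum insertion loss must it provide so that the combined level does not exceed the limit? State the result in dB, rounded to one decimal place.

3.9 dB

Everything except the cooling tower sums to 10^(81.0/10) = 1.259e+08 in linear terms, 81.00 dB.
The limit corresponds to 10^(87.9/10) = 6.166e+08; subtracting the fixed part leaves 4.907e+08 for the cooling tower, i.e. 86.91 dB.
So the cooling tower must be reduced from 90.8 to 86.91 dB: IL = 3.89 dB.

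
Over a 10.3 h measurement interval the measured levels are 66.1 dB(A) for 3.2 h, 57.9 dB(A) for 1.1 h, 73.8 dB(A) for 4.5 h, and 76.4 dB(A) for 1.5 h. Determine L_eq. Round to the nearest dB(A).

L_eq = 10·log₁₀[(1/T)·Σ tᵢ·10^(Lᵢ/10)] with T = 10.3 h.
Σ tᵢ·10^(Lᵢ/10) = 3.2·10^(66.1/10) + 1.1·10^(57.9/10) + 4.5·10^(73.8/10) + 1.5·10^(76.4/10) = 1.871e+08.
L_eq = 10·log₁₀(1.871e+08/10.3) = 72.59 dB(A).

73 dB(A)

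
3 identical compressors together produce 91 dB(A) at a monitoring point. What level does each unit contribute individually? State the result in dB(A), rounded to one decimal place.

86.2 dB(A)

Dividing the total intensity by 3 lowers the level by 10·log₁₀ 3 = 4.771 dB: L₁ = 91 − 4.771.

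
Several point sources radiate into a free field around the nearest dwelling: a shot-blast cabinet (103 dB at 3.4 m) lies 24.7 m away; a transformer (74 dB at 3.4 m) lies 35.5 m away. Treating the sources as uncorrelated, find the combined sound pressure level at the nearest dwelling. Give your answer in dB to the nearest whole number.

86 dB

Apply inverse-square spreading to bring every level to the receiver, then sum 10^(L/10).
shot-blast cabinet: 103 − 20·log₁₀(24.7/3.4) = 103 − 17.22 = 85.78 dB.
transformer: 74 − 20·log₁₀(35.5/3.4) = 74 − 20.37 = 53.63 dB.
Σ 10^(L/10) = 3.783e+08 → L_total = 10·log₁₀(3.783e+08) = 85.78 dB.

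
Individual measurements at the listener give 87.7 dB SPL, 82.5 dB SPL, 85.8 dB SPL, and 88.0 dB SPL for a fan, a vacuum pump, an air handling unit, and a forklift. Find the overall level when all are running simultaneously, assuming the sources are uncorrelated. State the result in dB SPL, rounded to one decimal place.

92.5 dB SPL

Incoherent sources combine by intensity addition: L_total = 10·log₁₀(Σ 10^(L_i/10)).
Σ 10^(L/10) = 10^(87.7/10) + 10^(82.5/10) + 10^(85.8/10) + 10^(88.0/10) = 1.778e+09.
L_total = 10·log₁₀(1.778e+09) = 92.50 dB SPL.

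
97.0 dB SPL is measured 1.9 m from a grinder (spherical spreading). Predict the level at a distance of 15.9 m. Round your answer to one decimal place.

78.5 dB SPL

Point-source attenuation: ΔL = 20·log₁₀(r₂/r₁) = 20·log₁₀(15.9/1.9) = 18.453 dB.
L₂ = 97.0 − 20·log₁₀(15.9/1.9) = 97.0 − 18.453 = 78.55 dB SPL.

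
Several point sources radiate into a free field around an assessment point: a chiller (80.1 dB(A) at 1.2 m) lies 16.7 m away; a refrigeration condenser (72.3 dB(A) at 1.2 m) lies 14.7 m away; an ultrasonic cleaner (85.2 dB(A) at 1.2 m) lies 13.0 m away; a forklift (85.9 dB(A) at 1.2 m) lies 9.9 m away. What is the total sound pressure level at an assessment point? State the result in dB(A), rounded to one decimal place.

First find each source's level at the receiver (point-source: −20·log₁₀(r/r_ref)), then combine on an intensity basis.
chiller: 80.1 − 20·log₁₀(16.7/1.2) = 80.1 − 22.87 = 57.23 dB(A).
refrigeration condenser: 72.3 − 20·log₁₀(14.7/1.2) = 72.3 − 21.76 = 50.54 dB(A).
ultrasonic cleaner: 85.2 − 20·log₁₀(13.0/1.2) = 85.2 − 20.70 = 64.50 dB(A).
forklift: 85.9 − 20·log₁₀(9.9/1.2) = 85.9 − 18.33 = 67.57 dB(A).
Σ 10^(L/10) = 9.179e+06 → L_total = 10·log₁₀(9.179e+06) = 69.63 dB(A).

69.6 dB(A)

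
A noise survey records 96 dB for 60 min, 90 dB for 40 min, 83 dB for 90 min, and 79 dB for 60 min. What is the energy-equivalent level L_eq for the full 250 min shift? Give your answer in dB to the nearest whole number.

The energy average is taken in the linear domain: L_eq = 10·log₁₀[(Σ tᵢ·10^(Lᵢ/10))/T], T = 250 min.
Σ tᵢ·10^(Lᵢ/10) = 60·10^(96/10) + 40·10^(90/10) + 90·10^(83/10) + 60·10^(79/10) = 3.016e+11.
L_eq = 10·log₁₀(3.016e+11/250) = 90.81 dB.

91 dB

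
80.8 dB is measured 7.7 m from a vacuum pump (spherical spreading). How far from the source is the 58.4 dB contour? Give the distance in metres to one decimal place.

The 22.4 dB drop corresponds to a distance ratio of 10^(22.4/20) for a point source.
r₂ = 7.7·10^((80.8−58.4)/20) = 7.7·10^(22.4/20) = 101.51 m.

101.5 m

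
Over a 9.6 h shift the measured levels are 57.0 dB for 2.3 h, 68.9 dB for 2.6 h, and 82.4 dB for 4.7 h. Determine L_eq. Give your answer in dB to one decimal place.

L_eq = 10·log₁₀[(1/T)·Σ tᵢ·10^(Lᵢ/10)] with T = 9.6 h.
Σ tᵢ·10^(Lᵢ/10) = 2.3·10^(57.0/10) + 2.6·10^(68.9/10) + 4.7·10^(82.4/10) = 8.381e+08.
L_eq = 10·log₁₀(8.381e+08/9.6) = 79.41 dB.

79.4 dB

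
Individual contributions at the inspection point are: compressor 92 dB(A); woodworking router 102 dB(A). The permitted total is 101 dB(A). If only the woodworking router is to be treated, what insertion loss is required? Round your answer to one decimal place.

The untreated sources together contribute 10^(92/10) = 1.585e+09, i.e. 92.00 dB(A).
The limit corresponds to 10^(101/10) = 1.259e+10; subtracting the fixed part leaves 1.100e+10 for the woodworking router, i.e. 100.42 dB(A).
Required insertion loss = 102 − 100.42 = 1.58 dB.

1.6 dB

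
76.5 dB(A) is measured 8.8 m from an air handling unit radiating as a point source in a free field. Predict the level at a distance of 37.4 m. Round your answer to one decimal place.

63.9 dB(A)

Spherical spreading from a point source gives a 20·log₁₀(r₂/r₁) drop.
L₂ = 76.5 − 20·log₁₀(37.4/8.8) = 76.5 − 12.568 = 63.93 dB(A).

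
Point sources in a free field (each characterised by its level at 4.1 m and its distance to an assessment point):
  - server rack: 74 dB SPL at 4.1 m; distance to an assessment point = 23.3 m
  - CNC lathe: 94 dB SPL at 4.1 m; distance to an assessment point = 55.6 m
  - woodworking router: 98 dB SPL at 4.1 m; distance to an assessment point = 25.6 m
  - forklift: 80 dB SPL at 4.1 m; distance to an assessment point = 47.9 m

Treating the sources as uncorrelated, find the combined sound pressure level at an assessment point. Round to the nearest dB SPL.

82 dB SPL

Propagate each source to the receiver with L = L_ref − 20·log₁₀(r/r_ref), then add intensities.
server rack: 74 − 20·log₁₀(23.3/4.1) = 74 − 15.09 = 58.91 dB SPL.
CNC lathe: 94 − 20·log₁₀(55.6/4.1) = 94 − 22.65 = 71.35 dB SPL.
woodworking router: 98 − 20·log₁₀(25.6/4.1) = 98 − 15.91 = 82.09 dB SPL.
forklift: 80 − 20·log₁₀(47.9/4.1) = 80 − 21.35 = 58.65 dB SPL.
Σ 10^(L/10) = 1.770e+08 → L_total = 10·log₁₀(1.770e+08) = 82.48 dB SPL.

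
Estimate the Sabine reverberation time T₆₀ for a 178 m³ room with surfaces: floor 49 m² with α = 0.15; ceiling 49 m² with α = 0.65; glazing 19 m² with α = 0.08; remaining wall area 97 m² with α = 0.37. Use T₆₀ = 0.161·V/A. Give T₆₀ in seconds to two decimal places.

Summing Sᵢαᵢ: 49·0.15 + 49·0.65 + 19·0.08 + 97·0.37 = 76.61 m².
T₆₀ = 0.161·V/A = 0.161·178/76.61 = 0.374 s.

0.37 s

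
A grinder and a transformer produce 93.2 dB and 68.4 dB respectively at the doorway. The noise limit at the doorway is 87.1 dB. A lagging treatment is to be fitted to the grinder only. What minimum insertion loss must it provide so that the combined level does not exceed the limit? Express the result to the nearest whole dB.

6 dB

Everything except the grinder sums to 10^(68.4/10) = 6.918e+06 in linear terms, 68.40 dB.
The limit corresponds to 10^(87.1/10) = 5.129e+08; subtracting the fixed part leaves 5.059e+08 for the grinder, i.e. 87.04 dB.
Required insertion loss = 93.2 − 87.04 = 6.16 dB.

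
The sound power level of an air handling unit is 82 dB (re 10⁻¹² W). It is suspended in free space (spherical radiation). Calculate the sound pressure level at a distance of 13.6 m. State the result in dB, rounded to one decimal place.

48.3 dB

Free-field spherical radiation: L_p = L_w − 10·log₁₀(4π·r²), r = 13.6 m.
4π·r² = 2324 m², 10·log₁₀ of that is 33.663 dB.
L_p = 82 − 33.663 = 48.34 dB.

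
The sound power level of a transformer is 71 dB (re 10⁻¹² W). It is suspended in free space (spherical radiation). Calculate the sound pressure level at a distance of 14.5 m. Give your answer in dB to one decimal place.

36.8 dB

L_p = L_w − 10·log₁₀(4π·r²) with r = 14.5 m.
4π·r² = 2642 m², 10·log₁₀ of that is 34.219 dB.
L_p = 71 − 34.219 = 36.78 dB.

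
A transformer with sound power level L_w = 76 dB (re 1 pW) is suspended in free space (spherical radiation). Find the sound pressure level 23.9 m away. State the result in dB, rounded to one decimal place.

37.4 dB

Free-field spherical radiation: L_p = L_w − 10·log₁₀(4π·r²), r = 23.9 m.
4π·r² = 7178 m², 10·log₁₀ of that is 38.560 dB.
L_p = 76 − 38.560 = 37.44 dB.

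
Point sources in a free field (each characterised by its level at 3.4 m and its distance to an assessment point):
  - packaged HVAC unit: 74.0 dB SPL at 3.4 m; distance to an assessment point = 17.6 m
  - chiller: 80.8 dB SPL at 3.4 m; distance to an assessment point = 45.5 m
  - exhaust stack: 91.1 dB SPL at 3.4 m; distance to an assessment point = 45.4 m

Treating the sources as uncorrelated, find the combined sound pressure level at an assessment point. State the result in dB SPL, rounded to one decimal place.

69.5 dB SPL

First find each source's level at the receiver (point-source: −20·log₁₀(r/r_ref)), then combine on an intensity basis.
packaged HVAC unit: 74.0 − 20·log₁₀(17.6/3.4) = 74.0 − 14.28 = 59.72 dB SPL.
chiller: 80.8 − 20·log₁₀(45.5/3.4) = 80.8 − 22.53 = 58.27 dB SPL.
exhaust stack: 91.1 − 20·log₁₀(45.4/3.4) = 91.1 − 22.51 = 68.59 dB SPL.
Σ 10^(L/10) = 8.834e+06 → L_total = 10·log₁₀(8.834e+06) = 69.46 dB SPL.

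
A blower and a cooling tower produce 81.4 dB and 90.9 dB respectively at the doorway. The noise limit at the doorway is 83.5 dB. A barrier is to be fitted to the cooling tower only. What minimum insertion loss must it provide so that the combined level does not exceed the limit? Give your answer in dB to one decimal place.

Fixed contribution from the other source: Σ 10^(L/10) = 10^(81.4/10) = 1.380e+08 (81.40 dB).
To meet 83.5 dB overall, the treated cooling tower may contribute at most 10^(83.5/10) − 1.380e+08 = 8.583e+07, i.e. 79.34 dB.
Required insertion loss = 90.9 − 79.34 = 11.56 dB.

11.6 dB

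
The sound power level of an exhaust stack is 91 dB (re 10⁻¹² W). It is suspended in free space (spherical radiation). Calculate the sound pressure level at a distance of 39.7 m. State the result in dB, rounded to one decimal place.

48.0 dB

L_p = L_w − 10·log₁₀(4π·r²) with r = 39.7 m.
4π·r² = 1.981e+04 m², 10·log₁₀ of that is 42.968 dB.
L_p = 91 − 42.968 = 48.03 dB.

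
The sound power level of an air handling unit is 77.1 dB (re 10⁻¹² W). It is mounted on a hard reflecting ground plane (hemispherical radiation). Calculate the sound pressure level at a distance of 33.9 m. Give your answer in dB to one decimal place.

The power spreads over a hemisphere of area 2π·r², so L_p = L_w − 10·log₁₀(2π·r²).
2π·r² = 7221 m², 10·log₁₀ of that is 38.586 dB.
L_p = 77.1 − 38.586 = 38.51 dB.

38.5 dB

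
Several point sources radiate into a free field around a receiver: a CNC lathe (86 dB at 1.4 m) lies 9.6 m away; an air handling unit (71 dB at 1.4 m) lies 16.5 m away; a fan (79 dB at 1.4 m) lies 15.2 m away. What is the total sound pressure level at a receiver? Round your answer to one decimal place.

Apply inverse-square spreading to bring every level to the receiver, then sum 10^(L/10).
CNC lathe: 86 − 20·log₁₀(9.6/1.4) = 86 − 16.72 = 69.28 dB.
air handling unit: 71 − 20·log₁₀(16.5/1.4) = 71 − 21.43 = 49.57 dB.
fan: 79 − 20·log₁₀(15.2/1.4) = 79 − 20.71 = 58.29 dB.
Σ 10^(L/10) = 9.231e+06 → L_total = 10·log₁₀(9.231e+06) = 69.65 dB.

69.7 dB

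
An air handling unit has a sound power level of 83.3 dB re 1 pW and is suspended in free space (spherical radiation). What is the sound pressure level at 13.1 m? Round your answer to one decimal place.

The power spreads over a sphere of area 4π·r², so L_p = L_w − 10·log₁₀(4π·r²).
4π·r² = 2157 m², 10·log₁₀ of that is 33.338 dB.
L_p = 83.3 − 33.338 = 49.96 dB.

50.0 dB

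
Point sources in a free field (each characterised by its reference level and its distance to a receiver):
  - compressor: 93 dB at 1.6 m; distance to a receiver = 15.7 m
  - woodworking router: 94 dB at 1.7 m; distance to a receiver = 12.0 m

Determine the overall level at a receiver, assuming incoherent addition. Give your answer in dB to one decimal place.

78.5 dB

First find each source's level at the receiver (point-source: −20·log₁₀(r/r_ref)), then combine on an intensity basis.
compressor: 93 − 20·log₁₀(15.7/1.6) = 93 − 19.84 = 73.16 dB.
woodworking router: 94 − 20·log₁₀(12.0/1.7) = 94 − 16.97 = 77.03 dB.
Σ 10^(L/10) = 7.113e+07 → L_total = 10·log₁₀(7.113e+07) = 78.52 dB.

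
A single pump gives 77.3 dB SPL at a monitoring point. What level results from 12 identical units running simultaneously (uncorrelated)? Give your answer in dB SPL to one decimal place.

88.1 dB SPL

With 12 equal, uncorrelated contributions the intensity is 12× that of one unit, giving a rise of 10·log₁₀ 12.
L_total = 77.3 + 10·log₁₀(12) = 77.3 + 10.792 = 88.09 dB SPL.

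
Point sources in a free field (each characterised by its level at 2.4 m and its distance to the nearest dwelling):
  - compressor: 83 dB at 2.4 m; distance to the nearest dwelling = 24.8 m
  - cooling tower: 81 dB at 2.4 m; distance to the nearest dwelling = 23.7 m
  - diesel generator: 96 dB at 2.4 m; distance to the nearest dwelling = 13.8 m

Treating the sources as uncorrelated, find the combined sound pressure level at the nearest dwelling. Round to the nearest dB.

81 dB

Apply inverse-square spreading to bring every level to the receiver, then sum 10^(L/10).
compressor: 83 − 20·log₁₀(24.8/2.4) = 83 − 20.28 = 62.72 dB.
cooling tower: 81 − 20·log₁₀(23.7/2.4) = 81 − 19.89 = 61.11 dB.
diesel generator: 96 − 20·log₁₀(13.8/2.4) = 96 − 15.19 = 80.81 dB.
Σ 10^(L/10) = 1.236e+08 → L_total = 10·log₁₀(1.236e+08) = 80.92 dB.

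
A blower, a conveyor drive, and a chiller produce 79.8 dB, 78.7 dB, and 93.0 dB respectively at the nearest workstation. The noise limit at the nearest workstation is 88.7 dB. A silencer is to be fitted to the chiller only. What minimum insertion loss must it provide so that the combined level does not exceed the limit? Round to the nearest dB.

The untreated sources together contribute 10^(79.8/10) + 10^(78.7/10) = 1.696e+08, i.e. 82.30 dB.
To meet 88.7 dB overall, the treated chiller may contribute at most 10^(88.7/10) − 1.696e+08 = 5.717e+08, i.e. 87.57 dB.
So the chiller must be reduced from 93.0 to 87.57 dB: IL = 5.43 dB.

5 dB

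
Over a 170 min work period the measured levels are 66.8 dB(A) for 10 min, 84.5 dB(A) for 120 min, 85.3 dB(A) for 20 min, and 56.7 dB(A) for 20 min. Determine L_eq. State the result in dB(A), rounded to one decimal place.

The energy average is taken in the linear domain: L_eq = 10·log₁₀[(Σ tᵢ·10^(Lᵢ/10))/T], T = 170 min.
Σ tᵢ·10^(Lᵢ/10) = 10·10^(66.8/10) + 120·10^(84.5/10) + 20·10^(85.3/10) + 20·10^(56.7/10) = 4.065e+10.
L_eq = 10·log₁₀(4.065e+10/170) = 83.79 dB(A).

83.8 dB(A)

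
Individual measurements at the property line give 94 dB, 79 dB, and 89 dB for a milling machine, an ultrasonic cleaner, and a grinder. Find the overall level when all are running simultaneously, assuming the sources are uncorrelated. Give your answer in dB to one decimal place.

95.3 dB

For uncorrelated sources the intensities add, so convert each level to linear form, sum, and take 10·log₁₀ of the total.
Σ 10^(L/10) = 10^(94/10) + 10^(79/10) + 10^(89/10) = 3.386e+09.
L_total = 10·log₁₀(3.386e+09) = 95.30 dB.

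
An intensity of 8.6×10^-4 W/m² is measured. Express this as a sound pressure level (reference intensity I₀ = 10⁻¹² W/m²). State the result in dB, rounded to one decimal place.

89.3 dB

L = 10·log₁₀(I/I₀) = 10·log₁₀(8.6×10^-4/10⁻¹²) = 10·log₁₀(8.6×10^8).
L = 10·(0.9345 + 8) = 89.34 dB.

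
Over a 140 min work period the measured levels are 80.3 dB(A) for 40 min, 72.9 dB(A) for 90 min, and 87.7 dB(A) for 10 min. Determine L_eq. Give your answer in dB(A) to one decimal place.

L_eq = 10·log₁₀[(1/T)·Σ tᵢ·10^(Lᵢ/10)] with T = 140 min.
Σ tᵢ·10^(Lᵢ/10) = 40·10^(80.3/10) + 90·10^(72.9/10) + 10·10^(87.7/10) = 1.193e+10.
L_eq = 10·log₁₀(1.193e+10/140) = 79.30 dB(A).

79.3 dB(A)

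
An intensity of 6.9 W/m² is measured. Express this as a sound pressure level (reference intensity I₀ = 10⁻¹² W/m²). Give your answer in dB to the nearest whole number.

Dividing by I₀ shifts the exponent by 12: I/I₀ = 6.9×10^12.
L = 10·(0.8388 + 12) = 128.39 dB.

128 dB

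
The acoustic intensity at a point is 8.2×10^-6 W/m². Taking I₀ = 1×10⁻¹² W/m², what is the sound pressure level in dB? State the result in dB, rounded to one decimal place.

69.1 dB

Dividing by I₀ shifts the exponent by 12: I/I₀ = 8.2×10^6.
L = 10·(0.9138 + 6) = 69.14 dB.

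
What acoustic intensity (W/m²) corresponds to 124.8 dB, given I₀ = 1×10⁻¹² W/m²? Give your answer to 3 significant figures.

3.02 W/m²

L = 10·log₁₀(I/I₀) ⇒ I = I₀·10^(L/10) = 10⁻¹² × 10^12.48.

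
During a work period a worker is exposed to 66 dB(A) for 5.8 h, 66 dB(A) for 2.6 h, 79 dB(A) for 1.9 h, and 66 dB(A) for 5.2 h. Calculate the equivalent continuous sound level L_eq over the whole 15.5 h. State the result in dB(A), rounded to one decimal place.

The energy average is taken in the linear domain: L_eq = 10·log₁₀[(Σ tᵢ·10^(Lᵢ/10))/T], T = 15.5 h.
Σ tᵢ·10^(Lᵢ/10) = 5.8·10^(66/10) + 2.6·10^(66/10) + 1.9·10^(79/10) + 5.2·10^(66/10) = 2.051e+08.
L_eq = 10·log₁₀(2.051e+08/15.5) = 71.22 dB(A).

71.2 dB(A)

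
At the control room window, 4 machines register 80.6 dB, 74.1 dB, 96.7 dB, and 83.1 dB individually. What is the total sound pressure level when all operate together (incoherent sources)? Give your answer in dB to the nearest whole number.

97 dB

Incoherent sources combine by intensity addition: L_total = 10·log₁₀(Σ 10^(L_i/10)).
Σ 10^(L/10) = 10^(80.6/10) + 10^(74.1/10) + 10^(96.7/10) + 10^(83.1/10) = 5.022e+09.
L_total = 10·log₁₀(5.022e+09) = 97.01 dB.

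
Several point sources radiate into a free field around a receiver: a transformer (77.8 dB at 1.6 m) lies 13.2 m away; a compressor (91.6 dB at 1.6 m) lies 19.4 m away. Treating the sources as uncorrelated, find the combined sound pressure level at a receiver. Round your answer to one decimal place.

70.3 dB

Apply inverse-square spreading to bring every level to the receiver, then sum 10^(L/10).
transformer: 77.8 − 20·log₁₀(13.2/1.6) = 77.8 − 18.33 = 59.47 dB.
compressor: 91.6 − 20·log₁₀(19.4/1.6) = 91.6 − 21.67 = 69.93 dB.
Σ 10^(L/10) = 1.072e+07 → L_total = 10·log₁₀(1.072e+07) = 70.30 dB.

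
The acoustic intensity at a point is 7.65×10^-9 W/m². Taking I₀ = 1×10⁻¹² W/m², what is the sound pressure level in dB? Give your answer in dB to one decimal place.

Dividing by I₀ shifts the exponent by 12: I/I₀ = 7.65×10^3.
L = 10·(0.8837 + 3) = 38.84 dB.

38.8 dB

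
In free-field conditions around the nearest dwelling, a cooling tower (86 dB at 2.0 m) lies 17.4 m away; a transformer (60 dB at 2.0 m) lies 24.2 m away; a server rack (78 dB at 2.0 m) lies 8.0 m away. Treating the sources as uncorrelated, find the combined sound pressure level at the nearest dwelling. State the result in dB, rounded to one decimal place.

69.6 dB

First find each source's level at the receiver (point-source: −20·log₁₀(r/r_ref)), then combine on an intensity basis.
cooling tower: 86 − 20·log₁₀(17.4/2.0) = 86 − 18.79 = 67.21 dB.
transformer: 60 − 20·log₁₀(24.2/2.0) = 60 − 21.66 = 38.34 dB.
server rack: 78 − 20·log₁₀(8.0/2.0) = 78 − 12.04 = 65.96 dB.
Σ 10^(L/10) = 9.210e+06 → L_total = 10·log₁₀(9.210e+06) = 69.64 dB.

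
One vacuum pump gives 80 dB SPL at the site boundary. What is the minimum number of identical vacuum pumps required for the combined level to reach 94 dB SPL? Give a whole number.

26

The shortfall is 94 − 80 = 14.0 dB, and N units add 10·log₁₀ N, so need 10·log₁₀ N ≥ 14.0.
N ≥ 10^(14.0/10) = 25.119, so N = 26.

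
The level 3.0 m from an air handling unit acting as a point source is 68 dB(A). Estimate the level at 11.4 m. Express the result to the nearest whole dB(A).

Point-source attenuation: ΔL = 20·log₁₀(r₂/r₁) = 20·log₁₀(11.4/3.0) = 11.596 dB.
L₂ = 68 − 20·log₁₀(11.4/3.0) = 68 − 11.596 = 56.40 dB(A).

56 dB(A)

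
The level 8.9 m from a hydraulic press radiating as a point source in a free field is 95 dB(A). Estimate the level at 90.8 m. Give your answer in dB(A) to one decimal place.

Point-source attenuation: ΔL = 20·log₁₀(r₂/r₁) = 20·log₁₀(90.8/8.9) = 20.174 dB.
L₂ = 95 − 20·log₁₀(90.8/8.9) = 95 − 20.174 = 74.83 dB(A).

74.8 dB(A)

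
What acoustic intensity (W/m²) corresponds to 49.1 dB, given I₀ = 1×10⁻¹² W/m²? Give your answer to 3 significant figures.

8.13e-08 W/m²

I = I₀·10^(L/10) = 10⁻¹² × 10^(49.1/10) = 10^(-7.090).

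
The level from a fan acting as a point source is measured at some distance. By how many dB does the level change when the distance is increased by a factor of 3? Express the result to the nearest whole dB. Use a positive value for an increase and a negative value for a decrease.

-10 dB

A point source loses 6 dB per doubling of distance; generally ΔL = −20·log₁₀(r₂/r₁).
ΔL = −20·log₁₀(3) = -9.54 dB.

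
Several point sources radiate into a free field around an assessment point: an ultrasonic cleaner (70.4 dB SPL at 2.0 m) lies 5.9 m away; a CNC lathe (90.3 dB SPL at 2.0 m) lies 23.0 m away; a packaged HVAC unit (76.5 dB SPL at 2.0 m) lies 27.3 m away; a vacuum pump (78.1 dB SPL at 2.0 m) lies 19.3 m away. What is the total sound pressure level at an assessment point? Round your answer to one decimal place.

Propagate each source to the receiver with L = L_ref − 20·log₁₀(r/r_ref), then add intensities.
ultrasonic cleaner: 70.4 − 20·log₁₀(5.9/2.0) = 70.4 − 9.40 = 61.00 dB SPL.
CNC lathe: 90.3 − 20·log₁₀(23.0/2.0) = 90.3 − 21.21 = 69.09 dB SPL.
packaged HVAC unit: 76.5 − 20·log₁₀(27.3/2.0) = 76.5 − 22.70 = 53.80 dB SPL.
vacuum pump: 78.1 − 20·log₁₀(19.3/2.0) = 78.1 − 19.69 = 58.41 dB SPL.
Σ 10^(L/10) = 1.030e+07 → L_total = 10·log₁₀(1.030e+07) = 70.13 dB SPL.

70.1 dB SPL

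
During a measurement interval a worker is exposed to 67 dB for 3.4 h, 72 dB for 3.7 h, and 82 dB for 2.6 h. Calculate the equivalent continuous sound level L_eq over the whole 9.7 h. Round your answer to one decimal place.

L_eq = 10·log₁₀[(1/T)·Σ tᵢ·10^(Lᵢ/10)] with T = 9.7 h.
Σ tᵢ·10^(Lᵢ/10) = 3.4·10^(67/10) + 3.7·10^(72/10) + 2.6·10^(82/10) = 4.878e+08.
L_eq = 10·log₁₀(4.878e+08/9.7) = 77.01 dB.

77.0 dB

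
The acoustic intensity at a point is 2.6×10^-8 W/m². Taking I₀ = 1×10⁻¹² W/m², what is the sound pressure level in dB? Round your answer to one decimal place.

Dividing by I₀ shifts the exponent by 12: I/I₀ = 2.6×10^4.
L = 10·(0.4150 + 4) = 44.15 dB.

44.1 dB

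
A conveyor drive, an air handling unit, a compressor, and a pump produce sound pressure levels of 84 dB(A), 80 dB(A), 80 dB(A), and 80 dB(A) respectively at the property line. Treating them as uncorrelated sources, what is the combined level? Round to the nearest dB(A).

For uncorrelated sources the intensities add, so convert each level to linear form, sum, and take 10·log₁₀ of the total.
Σ 10^(L/10) = 10^(84/10) + 10^(80/10) + 10^(80/10) + 10^(80/10) = 5.512e+08.
L_total = 10·log₁₀(5.512e+08) = 87.41 dB(A).

87 dB(A)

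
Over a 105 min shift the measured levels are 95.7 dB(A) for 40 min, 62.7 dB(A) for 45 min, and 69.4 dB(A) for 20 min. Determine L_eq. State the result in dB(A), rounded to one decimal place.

The energy average is taken in the linear domain: L_eq = 10·log₁₀[(Σ tᵢ·10^(Lᵢ/10))/T], T = 105 min.
Σ tᵢ·10^(Lᵢ/10) = 40·10^(95.7/10) + 45·10^(62.7/10) + 20·10^(69.4/10) = 1.489e+11.
L_eq = 10·log₁₀(1.489e+11/105) = 91.52 dB(A).

91.5 dB(A)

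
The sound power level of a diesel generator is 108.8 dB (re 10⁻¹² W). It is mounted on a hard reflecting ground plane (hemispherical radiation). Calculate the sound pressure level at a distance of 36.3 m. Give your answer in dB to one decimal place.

The power spreads over a hemisphere of area 2π·r², so L_p = L_w − 10·log₁₀(2π·r²).
2π·r² = 8279 m², 10·log₁₀ of that is 39.180 dB.
L_p = 108.8 − 39.180 = 69.62 dB.

69.6 dB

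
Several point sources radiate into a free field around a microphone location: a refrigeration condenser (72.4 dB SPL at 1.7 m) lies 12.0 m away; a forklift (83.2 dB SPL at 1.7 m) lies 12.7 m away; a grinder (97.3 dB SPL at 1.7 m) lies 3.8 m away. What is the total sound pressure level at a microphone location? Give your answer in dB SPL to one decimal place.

First find each source's level at the receiver (point-source: −20·log₁₀(r/r_ref)), then combine on an intensity basis.
refrigeration condenser: 72.4 − 20·log₁₀(12.0/1.7) = 72.4 − 16.97 = 55.43 dB SPL.
forklift: 83.2 − 20·log₁₀(12.7/1.7) = 83.2 − 17.47 = 65.73 dB SPL.
grinder: 97.3 − 20·log₁₀(3.8/1.7) = 97.3 − 6.99 = 90.31 dB SPL.
Σ 10^(L/10) = 1.079e+09 → L_total = 10·log₁₀(1.079e+09) = 90.33 dB SPL.

90.3 dB SPL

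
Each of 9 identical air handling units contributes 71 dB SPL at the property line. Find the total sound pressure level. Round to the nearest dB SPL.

N identical incoherent sources raise the level by 10·log₁₀ N.
L_total = 71 + 10·log₁₀(9) = 71 + 9.542 = 80.54 dB SPL.

81 dB SPL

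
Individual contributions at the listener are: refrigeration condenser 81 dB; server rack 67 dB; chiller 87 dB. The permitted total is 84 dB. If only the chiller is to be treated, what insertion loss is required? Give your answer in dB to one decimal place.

6.2 dB

Fixed contribution from the other sources: Σ 10^(L/10) = 10^(81/10) + 10^(67/10) = 1.309e+08 (81.17 dB).
The limit corresponds to 10^(84/10) = 2.512e+08; subtracting the fixed part leaves 1.203e+08 for the chiller, i.e. 80.80 dB.
Required insertion loss = 87 − 80.80 = 6.20 dB.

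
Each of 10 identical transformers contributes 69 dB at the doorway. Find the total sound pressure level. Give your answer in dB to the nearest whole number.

With 10 equal, uncorrelated contributions the intensity is 10× that of one unit, giving a rise of 10·log₁₀ 10.
L_total = 69 + 10·log₁₀(10) = 69 + 10.000 = 79.00 dB.

79 dB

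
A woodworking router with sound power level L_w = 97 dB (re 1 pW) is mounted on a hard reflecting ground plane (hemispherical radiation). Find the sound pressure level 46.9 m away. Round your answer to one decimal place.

The power spreads over a hemisphere of area 2π·r², so L_p = L_w − 10·log₁₀(2π·r²).
2π·r² = 1.382e+04 m², 10·log₁₀ of that is 41.405 dB.
L_p = 97 − 41.405 = 55.59 dB.

55.6 dB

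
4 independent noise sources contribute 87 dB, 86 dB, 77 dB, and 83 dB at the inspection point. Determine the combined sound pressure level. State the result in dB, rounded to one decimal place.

90.6 dB

For uncorrelated sources the intensities add, so convert each level to linear form, sum, and take 10·log₁₀ of the total.
Σ 10^(L/10) = 10^(87/10) + 10^(86/10) + 10^(77/10) + 10^(83/10) = 1.149e+09.
L_total = 10·log₁₀(1.149e+09) = 90.60 dB.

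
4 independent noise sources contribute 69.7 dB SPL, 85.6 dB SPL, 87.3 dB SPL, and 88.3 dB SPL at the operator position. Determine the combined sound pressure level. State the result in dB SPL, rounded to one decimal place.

92.0 dB SPL

For uncorrelated sources the intensities add, so convert each level to linear form, sum, and take 10·log₁₀ of the total.
Σ 10^(L/10) = 10^(69.7/10) + 10^(85.6/10) + 10^(87.3/10) + 10^(88.3/10) = 1.586e+09.
L_total = 10·log₁₀(1.586e+09) = 92.00 dB SPL.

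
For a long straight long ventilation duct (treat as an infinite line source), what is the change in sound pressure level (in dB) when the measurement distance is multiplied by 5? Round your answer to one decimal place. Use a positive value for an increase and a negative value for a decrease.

-7.0 dB

With cylindrical spreading the level changes by −10·log₁₀(r₂/r₁).
ΔL = −10·log₁₀(5) = -6.99 dB.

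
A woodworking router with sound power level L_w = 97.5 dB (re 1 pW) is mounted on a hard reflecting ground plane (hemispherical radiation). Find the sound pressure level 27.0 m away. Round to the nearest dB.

Free-field hemispherical radiation: L_p = L_w − 10·log₁₀(2π·r²), r = 27.0 m.
2π·r² = 4580 m², 10·log₁₀ of that is 36.609 dB.
L_p = 97.5 − 36.609 = 60.89 dB.

61 dB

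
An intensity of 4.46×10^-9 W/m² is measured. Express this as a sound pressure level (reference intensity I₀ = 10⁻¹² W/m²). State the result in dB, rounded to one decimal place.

Dividing by I₀ shifts the exponent by 12: I/I₀ = 4.46×10^3.
L = 10·(0.6493 + 3) = 36.49 dB.

36.5 dB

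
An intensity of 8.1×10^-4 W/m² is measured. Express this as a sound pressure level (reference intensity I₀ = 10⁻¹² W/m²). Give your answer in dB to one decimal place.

89.1 dB

I/I₀ = 8.1×10^-4/10⁻¹² = 8.1×10^8, and L = 10·log₁₀(I/I₀).
L = 10·(0.9085 + 8) = 89.08 dB.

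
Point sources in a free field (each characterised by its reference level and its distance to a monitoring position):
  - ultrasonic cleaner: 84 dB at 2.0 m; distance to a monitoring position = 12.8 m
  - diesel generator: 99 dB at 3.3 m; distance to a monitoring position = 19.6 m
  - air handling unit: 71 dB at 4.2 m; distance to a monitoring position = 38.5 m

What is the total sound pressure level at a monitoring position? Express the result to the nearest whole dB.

Apply inverse-square spreading to bring every level to the receiver, then sum 10^(L/10).
ultrasonic cleaner: 84 − 20·log₁₀(12.8/2.0) = 84 − 16.12 = 67.88 dB.
diesel generator: 99 − 20·log₁₀(19.6/3.3) = 99 − 15.47 = 83.53 dB.
air handling unit: 71 − 20·log₁₀(38.5/4.2) = 71 − 19.24 = 51.76 dB.
Σ 10^(L/10) = 2.315e+08 → L_total = 10·log₁₀(2.315e+08) = 83.64 dB.

84 dB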